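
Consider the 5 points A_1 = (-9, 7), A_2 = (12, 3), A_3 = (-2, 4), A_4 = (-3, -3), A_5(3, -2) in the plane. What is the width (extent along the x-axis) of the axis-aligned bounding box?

max x = 12, min x = -9, so width = 21.

21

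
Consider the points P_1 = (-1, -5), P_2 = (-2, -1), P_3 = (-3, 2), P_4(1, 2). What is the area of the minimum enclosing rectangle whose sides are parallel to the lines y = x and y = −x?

40.5

In coordinates u = x + y, v = x − y the rectangle is axis-aligned; the map (x,y)→(u,v) scales areas by 2.
u-values: -6, -3, -1, 3; range = 3 − (-6) = 9.
v-values: 4, -1, -5, -1; range = 4 − (-5) = 9.
Area = (9 × 9) / 2 = 40.5.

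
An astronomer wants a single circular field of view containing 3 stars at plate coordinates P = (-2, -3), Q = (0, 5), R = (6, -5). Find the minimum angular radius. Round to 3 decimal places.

Side lengths²: PQ² = 68, PR² = 68, QR² = 136.
Since QR² = 136 ≥ 68 + 68 = 136, the angle opposite QR is not acute, so the smallest enclosing circle has QR as diameter.
Centre = midpoint of QR = (3, 0), r² = 136/4 = 34.
r = √34 ≈ 5.831.

5.831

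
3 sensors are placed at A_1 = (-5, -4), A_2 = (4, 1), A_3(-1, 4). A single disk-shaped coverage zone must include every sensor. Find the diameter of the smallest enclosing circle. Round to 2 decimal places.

10.33

Side lengths²: A_1A_2² = 106, A_1A_3² = 80, A_2A_3² = 34.
Since A_1A_2² = 106 < 80 + 34 = 114, the triangle is acute, so the smallest enclosing circle is the circumcircle.
Circumcentre = (-9/13, -15/13), r² = 4505/169.
Diameter = 2r = 2√(4505/169) ≈ 10.33.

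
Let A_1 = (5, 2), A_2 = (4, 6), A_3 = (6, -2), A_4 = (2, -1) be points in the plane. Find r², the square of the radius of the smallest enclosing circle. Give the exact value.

The minimum enclosing circle is determined by three boundary points: A_2, A_3, A_4.
Their circumcentre is (73/15, 59/30) with r² = 15317/900.
The farthest remaining point A_1 is at distance² 17/900 ≤ 15317/900.

15317/900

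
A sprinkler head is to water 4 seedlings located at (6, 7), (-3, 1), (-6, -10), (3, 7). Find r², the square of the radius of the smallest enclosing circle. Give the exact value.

By Welzl's lemma the MEC is supported by two points (diametrically opposite) or three points (on a circumcircle).
The farthest pair is (6, 7)–(-6, -10) with squared distance 433. The circle on this segment as diameter has centre (0, -1.5) and r² = 433/4 = 108.25.
Check (-3, 1): distance² to centre = 15.25 ≤ 108.25, so it lies inside.
All remaining points lie in this disk, and no smaller disk contains both endpoints, so this is the minimum enclosing circle.

108.25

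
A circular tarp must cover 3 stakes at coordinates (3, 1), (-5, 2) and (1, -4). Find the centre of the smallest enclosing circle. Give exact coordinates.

(-17/14, -3/14)

Call the three points A, B, C in the order given.
Side lengths²: AB² = 65, AC² = 29, BC² = 72.
Since BC² = 72 < 65 + 29 = 94, the triangle is acute, so the smallest enclosing circle is the circumcircle.
Circumcentre = (-17/14, -3/14), r² = 1885/98.
Centre = (-17/14, -3/14).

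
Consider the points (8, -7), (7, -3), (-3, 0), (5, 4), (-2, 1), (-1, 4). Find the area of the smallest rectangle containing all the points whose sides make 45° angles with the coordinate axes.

120

In coordinates u = x + y, v = x − y the rectangle is axis-aligned; the map (x,y)→(u,v) scales areas by 2.
u-values: 1, 4, -3, 9, -1, 3; range = 9 − (-3) = 12.
v-values: 15, 10, -3, 1, -3, -5; range = 15 − (-5) = 20.
Area = (12 × 20) / 2 = 120.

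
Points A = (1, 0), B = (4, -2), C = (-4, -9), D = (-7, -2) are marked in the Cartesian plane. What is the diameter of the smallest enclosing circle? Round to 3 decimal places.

11.565

A smallest enclosing disk is always determined by at most three of the input points on its boundary.
The minimum enclosing circle is determined by three boundary points: B, C, D.
Their circumcentre is (-1.5, -53/14) with r² = 3277/98.
The farthest remaining point A is at distance² 2017/98 ≤ 3277/98.
Diameter = 2r = 2√(3277/98) ≈ 11.565.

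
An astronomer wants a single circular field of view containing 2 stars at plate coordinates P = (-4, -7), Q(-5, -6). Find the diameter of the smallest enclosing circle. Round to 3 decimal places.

1.414

The smallest circle enclosing two points has them as diameter endpoints.
Centre = midpoint = (-4.5, -6.5); r² = |PQ|²/4 = 2/4 = 0.5.
Diameter = 2r = 2√(0.5) ≈ 1.414.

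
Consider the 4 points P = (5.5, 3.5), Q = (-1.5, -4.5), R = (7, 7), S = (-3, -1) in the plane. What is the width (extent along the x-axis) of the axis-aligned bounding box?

max x = 7, min x = -3, so width = 10.

10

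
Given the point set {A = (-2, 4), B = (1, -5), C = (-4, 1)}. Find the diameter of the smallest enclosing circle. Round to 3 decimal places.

9.487

Side lengths²: AB² = 90, AC² = 13, BC² = 61.
Since AB² = 90 ≥ 61 + 13 = 74, the angle opposite AB is not acute, so the smallest enclosing circle has AB as diameter.
Centre = midpoint of AB = (-0.5, -0.5), r² = 90/4 = 22.5.
Diameter = 2r = 2√(22.5) ≈ 9.487.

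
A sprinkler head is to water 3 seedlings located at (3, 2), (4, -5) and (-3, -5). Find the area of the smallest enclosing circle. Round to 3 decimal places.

Call the three points A, B, C in the order given.
Side lengths²: AB² = 50, AC² = 85, BC² = 49.
Since AC² = 85 < 50 + 49 = 99, the triangle is acute, so the smallest enclosing circle is the circumcircle.
Circumcentre = (0.5, -27/14), r² = 2125/98.
Area = π·r² = π·2125/98 ≈ 68.121.

68.121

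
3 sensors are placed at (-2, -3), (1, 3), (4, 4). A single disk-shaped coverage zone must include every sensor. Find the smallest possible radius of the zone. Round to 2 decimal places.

Call the three points A, B, C in the order given.
Side lengths²: AB² = 45, AC² = 85, BC² = 10.
Since AC² = 85 ≥ 45 + 10 = 55, the angle opposite AC is not acute, so the smallest enclosing circle has AC as diameter.
Centre = midpoint of AC = (1, 0.5), r² = 85/4 = 21.25.
r = √(21.25) ≈ 4.61.

4.61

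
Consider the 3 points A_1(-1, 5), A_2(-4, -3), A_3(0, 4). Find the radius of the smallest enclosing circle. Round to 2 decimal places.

Side lengths²: A_1A_2² = 73, A_1A_3² = 2, A_2A_3² = 65.
Since A_1A_2² = 73 ≥ 65 + 2 = 67, the angle opposite A_1A_2 is not acute, so the smallest enclosing circle has A_1A_2 as diameter.
Centre = midpoint of A_1A_2 = (-2.5, 1), r² = 73/4 = 18.25.
r = √(18.25) ≈ 4.27.

4.27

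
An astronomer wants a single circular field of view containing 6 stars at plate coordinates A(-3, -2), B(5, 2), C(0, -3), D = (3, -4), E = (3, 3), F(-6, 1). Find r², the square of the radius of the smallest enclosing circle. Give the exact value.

31.572265625

The minimum enclosing circle is determined by three boundary points: B, D, F.
Their circumcentre is (-0.40625, 0.46875) with r² = 31.572265625.
The farthest remaining point E is at distance² 18.009765625 ≤ 31.572265625.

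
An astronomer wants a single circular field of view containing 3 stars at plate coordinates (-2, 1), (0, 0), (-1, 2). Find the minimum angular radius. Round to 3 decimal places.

1.179

Call the three points A, B, C in the order given.
Side lengths²: AB² = 5, AC² = 2, BC² = 5.
Since BC² = 5 < 5 + 2 = 7, the triangle is acute, so the smallest enclosing circle is the circumcircle.
Circumcentre = (-5/6, 5/6), r² = 25/18.
r = √(25/18) ≈ 1.179.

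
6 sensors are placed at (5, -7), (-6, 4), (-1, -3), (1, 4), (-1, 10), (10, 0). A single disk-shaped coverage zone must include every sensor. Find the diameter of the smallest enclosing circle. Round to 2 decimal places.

18.03

The farthest pair is (5, -7)–(-1, 10) with squared distance 325. The circle on this segment as diameter has centre (2, 1.5) and r² = 325/4 = 81.25.
Check (-6, 4): distance² to centre = 70.25 ≤ 81.25, so it lies inside.
All remaining points lie in this disk, and no smaller disk contains both endpoints, so this is the minimum enclosing circle.
Diameter = 2r = 2√(81.25) ≈ 18.03.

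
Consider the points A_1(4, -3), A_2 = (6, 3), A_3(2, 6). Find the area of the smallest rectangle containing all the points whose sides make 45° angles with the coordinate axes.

In coordinates u = x + y, v = x − y the rectangle is axis-aligned; the map (x,y)→(u,v) scales areas by 2.
u-values: 1, 9, 8; range = 9 − 1 = 8.
v-values: 7, 3, -4; range = 7 − (-4) = 11.
Area = (8 × 11) / 2 = 44.

44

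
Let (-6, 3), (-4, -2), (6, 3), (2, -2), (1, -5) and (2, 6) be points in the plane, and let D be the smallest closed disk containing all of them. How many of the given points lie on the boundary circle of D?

By Welzl's lemma the MEC is supported by two points (diametrically opposite) or three points (on a circumcircle).
The minimum enclosing circle is determined by three boundary points: (-6, 3), (6, 3), (1, -5).
Their circumcentre is (0, 1.1875) with r² = 39.28515625.
The farthest remaining point (2, 6) is at distance² 27.16015625 ≤ 39.28515625.
The points at distance exactly r from the centre are (-6, 3), (6, 3), (1, -5) — 3 points.

3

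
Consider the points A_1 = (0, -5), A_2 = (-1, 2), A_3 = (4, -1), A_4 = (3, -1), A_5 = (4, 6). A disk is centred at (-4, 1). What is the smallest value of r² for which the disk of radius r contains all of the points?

The required radius is the distance from (-4, 1) to the farthest point.
Squared distances: 52, 10, 68, 53, 89.
Maximum is 89, attained at A_5.

89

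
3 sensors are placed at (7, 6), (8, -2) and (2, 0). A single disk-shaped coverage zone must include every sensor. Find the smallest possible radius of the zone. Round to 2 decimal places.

Call the three points A, B, C in the order given.
Side lengths²: AB² = 65, AC² = 61, BC² = 40.
Since AB² = 65 < 61 + 40 = 101, the triangle is acute, so the smallest enclosing circle is the circumcircle.
Circumcentre = (273/46, 83/46), r² = 19825/1058.
r = √(19825/1058) ≈ 4.33.

4.33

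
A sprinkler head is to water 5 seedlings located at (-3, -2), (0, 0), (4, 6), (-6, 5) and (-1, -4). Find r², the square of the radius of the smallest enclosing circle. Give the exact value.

The minimum enclosing circle of a finite set is fixed by two of the points (as a diameter) or three (as a circumcircle).
The minimum enclosing circle is determined by three boundary points: (4, 6), (-6, 5), (-1, -4).
Their circumcentre is (-25/38, 79/38) with r² = 26765/722.
The farthest remaining point (-3, -2) is at distance² 15973/722 ≤ 26765/722.

26765/722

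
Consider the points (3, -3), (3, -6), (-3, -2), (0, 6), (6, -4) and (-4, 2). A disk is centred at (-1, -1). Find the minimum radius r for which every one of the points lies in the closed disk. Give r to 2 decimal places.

The required radius is the distance from (-1, -1) to the farthest point.
Squared distances: 20, 41, 5, 50, 58, 18.
Maximum is 58, attained at (6, -4).
r = √58 ≈ 7.62.

7.62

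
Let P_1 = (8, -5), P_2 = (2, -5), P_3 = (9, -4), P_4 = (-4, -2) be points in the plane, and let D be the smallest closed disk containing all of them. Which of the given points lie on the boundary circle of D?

A smallest enclosing disk is always determined by at most three of the input points on its boundary.
The farthest pair is P_3–P_4 with squared distance 173. The circle on this segment as diameter has centre (2.5, -3) and r² = 173/4 = 43.25.
Check P_1: distance² to centre = 34.25 ≤ 43.25, so it lies inside.
All remaining points lie in this disk, and no smaller disk contains both endpoints, so this is the minimum enclosing circle.
The points at distance exactly r from the centre are P_3, P_4 — 2 points.

P_3, P_4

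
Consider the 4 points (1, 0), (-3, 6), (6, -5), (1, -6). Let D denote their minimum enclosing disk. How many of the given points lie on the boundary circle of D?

By Welzl's lemma the MEC is supported by two points (diametrically opposite) or three points (on a circumcircle).
The farthest pair is (-3, 6)–(6, -5) with squared distance 202. The circle on this segment as diameter has centre (1.5, 0.5) and r² = 202/4 = 50.5.
Check (1, 0): distance² to centre = 0.5 ≤ 50.5, so it lies inside.
All remaining points lie in this disk, and no smaller disk contains both endpoints, so this is the minimum enclosing circle.
The points at distance exactly r from the centre are (-3, 6), (6, -5) — 2 points.

2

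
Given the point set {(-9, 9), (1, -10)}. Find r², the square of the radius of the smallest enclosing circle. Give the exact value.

The smallest circle enclosing two points has them as diameter endpoints.
Centre = midpoint = (-4, -0.5); r² = |(-9, 9)−(1, -10)|²/4 = 461/4 = 115.25.

115.25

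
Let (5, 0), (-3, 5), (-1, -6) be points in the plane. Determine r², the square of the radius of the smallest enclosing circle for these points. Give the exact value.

Call the three points A, B, C in the order given.
Side lengths²: AB² = 89, AC² = 72, BC² = 125.
Since BC² = 125 < 89 + 72 = 161, the triangle is acute, so the smallest enclosing circle is the circumcircle.
Circumcentre = (-19/26, -7/26), r² = 11125/338.

11125/338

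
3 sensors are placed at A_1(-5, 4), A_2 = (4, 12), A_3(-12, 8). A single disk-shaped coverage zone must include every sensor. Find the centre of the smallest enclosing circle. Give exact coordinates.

Side lengths²: A_1A_2² = 145, A_1A_3² = 65, A_2A_3² = 272.
Since A_2A_3² = 272 ≥ 145 + 65 = 210, the angle opposite A_2A_3 is not acute, so the smallest enclosing circle has A_2A_3 as diameter.
Centre = midpoint of A_2A_3 = (-4, 10), r² = 272/4 = 68.
Centre = (-4, 10).

(-4, 10)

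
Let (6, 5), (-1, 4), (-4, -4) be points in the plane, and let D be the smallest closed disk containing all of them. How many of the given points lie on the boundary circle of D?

Call the three points A, B, C in the order given.
Side lengths²: AB² = 50, AC² = 181, BC² = 73.
Since AC² = 181 ≥ 73 + 50 = 123, the angle opposite AC is not acute, so the smallest enclosing circle has AC as diameter.
Centre = midpoint of AC = (1, 0.5), r² = 181/4 = 45.25.
The points at distance exactly r from the centre are (6, 5), (-4, -4) — 2 points.

2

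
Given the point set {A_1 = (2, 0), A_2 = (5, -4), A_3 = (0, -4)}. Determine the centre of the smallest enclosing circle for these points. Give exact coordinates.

(2.5, -2.75)

Side lengths²: A_1A_2² = 25, A_1A_3² = 20, A_2A_3² = 25.
Since A_2A_3² = 25 < 25 + 20 = 45, the triangle is acute, so the smallest enclosing circle is the circumcircle.
Circumcentre = (2.5, -2.75), r² = 7.8125.
Centre = (2.5, -2.75).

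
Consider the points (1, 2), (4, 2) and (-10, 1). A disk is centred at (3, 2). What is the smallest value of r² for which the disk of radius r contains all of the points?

The required radius is the distance from (3, 2) to the farthest point.
Squared distances: 4, 1, 170.
Maximum is 170, attained at (-10, 1).

170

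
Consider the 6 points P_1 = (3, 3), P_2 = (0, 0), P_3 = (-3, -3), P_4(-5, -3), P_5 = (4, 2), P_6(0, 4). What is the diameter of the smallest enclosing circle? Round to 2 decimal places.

The farthest pair is P_4–P_5 with squared distance 106. The circle on this segment as diameter has centre (-0.5, -0.5) and r² = 106/4 = 26.5.
Check P_1: distance² to centre = 24.5 ≤ 26.5, so it lies inside.
All remaining points lie in this disk, and no smaller disk contains both endpoints, so this is the minimum enclosing circle.
Diameter = 2r = 2√(26.5) ≈ 10.30.

10.30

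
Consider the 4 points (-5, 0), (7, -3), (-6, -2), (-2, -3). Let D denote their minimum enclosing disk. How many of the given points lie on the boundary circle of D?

By Welzl's lemma the MEC is supported by two points (diametrically opposite) or three points (on a circumcircle).
The farthest pair is (7, -3)–(-6, -2) with squared distance 170. The circle on this segment as diameter has centre (0.5, -2.5) and r² = 170/4 = 42.5.
Check (-5, 0): distance² to centre = 36.5 ≤ 42.5, so it lies inside.
All remaining points lie in this disk, and no smaller disk contains both endpoints, so this is the minimum enclosing circle.
The points at distance exactly r from the centre are (7, -3), (-6, -2) — 2 points.

2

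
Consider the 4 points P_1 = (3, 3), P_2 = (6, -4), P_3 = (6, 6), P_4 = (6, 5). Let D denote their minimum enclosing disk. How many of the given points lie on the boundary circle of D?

The farthest pair is P_2–P_3 with squared distance 100. The circle on this segment as diameter has centre (6, 1) and r² = 100/4 = 25.
Check P_1: distance² to centre = 13 ≤ 25, so it lies inside.
All remaining points lie in this disk, and no smaller disk contains both endpoints, so this is the minimum enclosing circle.
The points at distance exactly r from the centre are P_2, P_3 — 2 points.

2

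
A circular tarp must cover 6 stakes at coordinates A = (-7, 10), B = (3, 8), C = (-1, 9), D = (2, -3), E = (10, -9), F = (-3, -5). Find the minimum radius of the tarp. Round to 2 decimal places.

The farthest pair is A–E with squared distance 650. The circle on this segment as diameter has centre (1.5, 0.5) and r² = 650/4 = 162.5.
Check B: distance² to centre = 58.5 ≤ 162.5, so it lies inside.
All remaining points lie in this disk, and no smaller disk contains both endpoints, so this is the minimum enclosing circle.
r = √(162.5) ≈ 12.75.

12.75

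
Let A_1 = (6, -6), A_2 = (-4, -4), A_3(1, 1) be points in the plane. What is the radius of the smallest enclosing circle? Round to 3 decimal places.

Side lengths²: A_1A_2² = 104, A_1A_3² = 74, A_2A_3² = 50.
Since A_1A_2² = 104 < 74 + 50 = 124, the triangle is acute, so the smallest enclosing circle is the circumcircle.
Circumcentre = (7/6, -25/6), r² = 481/18.
r = √(481/18) ≈ 5.169.

5.169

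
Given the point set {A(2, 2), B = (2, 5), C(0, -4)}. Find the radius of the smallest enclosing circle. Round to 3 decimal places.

4.610

Side lengths²: AB² = 9, AC² = 40, BC² = 85.
Since BC² = 85 ≥ 40 + 9 = 49, the angle opposite BC is not acute, so the smallest enclosing circle has BC as diameter.
Centre = midpoint of BC = (1, 0.5), r² = 85/4 = 21.25.
r = √(21.25) ≈ 4.610.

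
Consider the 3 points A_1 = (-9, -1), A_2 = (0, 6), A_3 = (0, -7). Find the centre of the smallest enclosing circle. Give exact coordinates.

Side lengths²: A_1A_2² = 130, A_1A_3² = 117, A_2A_3² = 169.
Since A_2A_3² = 169 < 130 + 117 = 247, the triangle is acute, so the smallest enclosing circle is the circumcircle.
Circumcentre = (-13/6, -0.5), r² = 845/18.
Centre = (-13/6, -0.5).

(-13/6, -0.5)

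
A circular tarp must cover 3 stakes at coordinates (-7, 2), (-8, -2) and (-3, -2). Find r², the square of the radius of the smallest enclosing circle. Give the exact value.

Call the three points A, B, C in the order given.
Side lengths²: AB² = 17, AC² = 32, BC² = 25.
Since AC² = 32 < 25 + 17 = 42, the triangle is acute, so the smallest enclosing circle is the circumcircle.
Circumcentre = (-5.5, -0.5), r² = 8.5.

8.5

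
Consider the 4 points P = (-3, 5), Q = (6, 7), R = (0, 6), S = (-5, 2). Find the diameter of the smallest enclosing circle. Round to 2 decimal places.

12.08

By Welzl's lemma the MEC is supported by two points (diametrically opposite) or three points (on a circumcircle).
The farthest pair is Q–S with squared distance 146. The circle on this segment as diameter has centre (0.5, 4.5) and r² = 146/4 = 36.5.
Check P: distance² to centre = 12.5 ≤ 36.5, so it lies inside.
All remaining points lie in this disk, and no smaller disk contains both endpoints, so this is the minimum enclosing circle.
Diameter = 2r = 2√(36.5) ≈ 12.08.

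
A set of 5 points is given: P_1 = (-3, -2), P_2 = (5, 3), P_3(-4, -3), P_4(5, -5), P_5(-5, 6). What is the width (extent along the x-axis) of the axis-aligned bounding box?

max x = 5, min x = -5, so width = 10.

10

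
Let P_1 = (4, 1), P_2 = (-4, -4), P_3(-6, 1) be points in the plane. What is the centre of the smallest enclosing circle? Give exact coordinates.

(-1, 0.1)

Side lengths²: P_1P_2² = 89, P_1P_3² = 100, P_2P_3² = 29.
Since P_1P_3² = 100 < 89 + 29 = 118, the triangle is acute, so the smallest enclosing circle is the circumcircle.
Circumcentre = (-1, 0.1), r² = 25.81.
Centre = (-1, 0.1).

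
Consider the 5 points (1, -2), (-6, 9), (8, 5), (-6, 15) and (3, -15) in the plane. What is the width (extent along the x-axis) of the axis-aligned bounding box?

max x = 8, min x = -6, so width = 14.

14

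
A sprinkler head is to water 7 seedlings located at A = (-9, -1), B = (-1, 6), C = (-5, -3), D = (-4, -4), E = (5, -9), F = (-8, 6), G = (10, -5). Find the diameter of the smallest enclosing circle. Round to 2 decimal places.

21.10

The farthest pair is F–G with squared distance 445. The circle on this segment as diameter has centre (1, 0.5) and r² = 445/4 = 111.25.
Check A: distance² to centre = 102.25 ≤ 111.25, so it lies inside.
All remaining points lie in this disk, and no smaller disk contains both endpoints, so this is the minimum enclosing circle.
Diameter = 2r = 2√(111.25) ≈ 21.10.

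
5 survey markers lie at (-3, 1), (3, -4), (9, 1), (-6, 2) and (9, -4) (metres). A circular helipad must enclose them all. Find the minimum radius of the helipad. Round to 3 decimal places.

The farthest pair is (-6, 2)–(9, -4) with squared distance 261. The circle on this segment as diameter has centre (1.5, -1) and r² = 261/4 = 65.25.
Check (-3, 1): distance² to centre = 24.25 ≤ 65.25, so it lies inside.
All remaining points lie in this disk, and no smaller disk contains both endpoints, so this is the minimum enclosing circle.
r = √(65.25) ≈ 8.078.

8.078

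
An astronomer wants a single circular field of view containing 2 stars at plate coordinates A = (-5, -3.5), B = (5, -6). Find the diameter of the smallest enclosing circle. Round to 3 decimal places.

The smallest circle enclosing two points has them as diameter endpoints.
Centre = midpoint = (0, -4.75); r² = |AB|²/4 = 106.25/4 = 26.5625.
Diameter = 2r = 2√(26.5625) ≈ 10.308.

10.308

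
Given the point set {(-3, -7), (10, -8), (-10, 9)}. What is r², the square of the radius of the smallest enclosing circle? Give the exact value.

Call the three points A, B, C in the order given.
Side lengths²: AB² = 170, AC² = 305, BC² = 689.
Since BC² = 689 ≥ 305 + 170 = 475, the angle opposite BC is not acute, so the smallest enclosing circle has BC as diameter.
Centre = midpoint of BC = (0, 0.5), r² = 689/4 = 172.25.

172.25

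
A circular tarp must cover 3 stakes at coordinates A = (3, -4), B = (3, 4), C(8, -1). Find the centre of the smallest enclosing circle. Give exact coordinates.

(4, 0)

Side lengths²: AB² = 64, AC² = 34, BC² = 50.
Since AB² = 64 < 50 + 34 = 84, the triangle is acute, so the smallest enclosing circle is the circumcircle.
Circumcentre = (4, 0), r² = 17.
Centre = (4, 0).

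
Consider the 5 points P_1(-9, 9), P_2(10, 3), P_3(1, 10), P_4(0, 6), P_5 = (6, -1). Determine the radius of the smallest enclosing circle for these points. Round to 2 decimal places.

By Welzl's lemma the MEC is supported by two points (diametrically opposite) or three points (on a circumcircle).
The farthest pair is P_1–P_2 with squared distance 397. The circle on this segment as diameter has centre (0.5, 6) and r² = 397/4 = 99.25.
Check P_3: distance² to centre = 16.25 ≤ 99.25, so it lies inside.
All remaining points lie in this disk, and no smaller disk contains both endpoints, so this is the minimum enclosing circle.
r = √(99.25) ≈ 9.96.

9.96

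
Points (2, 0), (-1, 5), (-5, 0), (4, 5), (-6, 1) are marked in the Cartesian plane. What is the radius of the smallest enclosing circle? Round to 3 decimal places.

A smallest enclosing disk is always determined by at most three of the input points on its boundary.
The farthest pair is (4, 5)–(-6, 1) with squared distance 116. The circle on this segment as diameter has centre (-1, 3) and r² = 116/4 = 29.
Check (2, 0): distance² to centre = 18 ≤ 29, so it lies inside.
All remaining points lie in this disk, and no smaller disk contains both endpoints, so this is the minimum enclosing circle.
r = √29 ≈ 5.385.

5.385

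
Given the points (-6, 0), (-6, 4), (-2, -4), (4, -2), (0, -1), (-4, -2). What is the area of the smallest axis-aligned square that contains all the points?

The bounding box has width 10 and height 8.
An axis-aligned square enclosing the set must have side ≥ max(width, height).
So the minimum side is max(10, 8) = 10.
Area = 10² = 100.

100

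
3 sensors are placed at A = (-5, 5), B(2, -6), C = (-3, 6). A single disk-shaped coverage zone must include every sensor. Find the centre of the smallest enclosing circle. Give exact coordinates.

(-65/58, -15/58)

Side lengths²: AB² = 170, AC² = 5, BC² = 169.
Since AB² = 170 < 169 + 5 = 174, the triangle is acute, so the smallest enclosing circle is the circumcircle.
Circumcentre = (-65/58, -15/58), r² = 71825/1682.
Centre = (-65/58, -15/58).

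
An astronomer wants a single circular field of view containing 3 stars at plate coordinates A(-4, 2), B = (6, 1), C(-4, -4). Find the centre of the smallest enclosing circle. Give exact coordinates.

(0.75, -1)

Side lengths²: AB² = 101, AC² = 36, BC² = 125.
Since BC² = 125 < 101 + 36 = 137, the triangle is acute, so the smallest enclosing circle is the circumcircle.
Circumcentre = (0.75, -1), r² = 31.5625.
Centre = (0.75, -1).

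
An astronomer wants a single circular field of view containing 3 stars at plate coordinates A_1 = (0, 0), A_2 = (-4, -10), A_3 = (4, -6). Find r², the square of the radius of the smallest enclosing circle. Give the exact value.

Side lengths²: A_1A_2² = 116, A_1A_3² = 52, A_2A_3² = 80.
Since A_1A_2² = 116 < 80 + 52 = 132, the triangle is acute, so the smallest enclosing circle is the circumcircle.
Circumcentre = (-1.375, -5.25), r² = 29.453125.

29.453125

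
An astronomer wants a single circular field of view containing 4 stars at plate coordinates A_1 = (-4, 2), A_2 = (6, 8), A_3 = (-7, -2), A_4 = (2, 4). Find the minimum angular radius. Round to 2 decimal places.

By Welzl's lemma the MEC is supported by two points (diametrically opposite) or three points (on a circumcircle).
The farthest pair is A_2–A_3 with squared distance 269. The circle on this segment as diameter has centre (-0.5, 3) and r² = 269/4 = 67.25.
Check A_1: distance² to centre = 13.25 ≤ 67.25, so it lies inside.
All remaining points lie in this disk, and no smaller disk contains both endpoints, so this is the minimum enclosing circle.
r = √(67.25) ≈ 8.20.

8.20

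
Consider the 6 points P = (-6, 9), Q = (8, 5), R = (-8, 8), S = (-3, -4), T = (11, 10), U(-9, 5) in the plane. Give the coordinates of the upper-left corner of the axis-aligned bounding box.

(-9, 10)

x-range [-9, 11], y-range [-4, 10].
The upper-left corner is (-9, 10).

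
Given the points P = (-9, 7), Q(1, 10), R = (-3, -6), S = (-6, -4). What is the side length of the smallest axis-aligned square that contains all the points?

The bounding box has width 10 and height 16.
An axis-aligned square enclosing the set must have side ≥ max(width, height).
So the minimum side is max(10, 16) = 16.

16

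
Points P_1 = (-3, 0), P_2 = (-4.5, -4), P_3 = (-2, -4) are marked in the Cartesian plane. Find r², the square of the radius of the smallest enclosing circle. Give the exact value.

Side lengths²: P_1P_2² = 18.25, P_1P_3² = 17, P_2P_3² = 6.25.
Since P_1P_2² = 18.25 < 17 + 6.25 = 23.25, the triangle is acute, so the smallest enclosing circle is the circumcircle.
Circumcentre = (-3.25, -2.1875), r² = 4.84765625.

4.84765625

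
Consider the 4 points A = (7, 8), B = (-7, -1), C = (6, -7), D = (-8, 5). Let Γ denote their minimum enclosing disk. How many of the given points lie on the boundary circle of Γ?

A smallest enclosing disk is always determined by at most three of the input points on its boundary.
The minimum enclosing circle is determined by three boundary points: A, C, D.
Their circumcentre is (23/37, 33/37) with r² = 124865/1369.
The farthest remaining point B is at distance² 84424/1369 ≤ 124865/1369.
The points at distance exactly r from the centre are A, C, D — 3 points.

3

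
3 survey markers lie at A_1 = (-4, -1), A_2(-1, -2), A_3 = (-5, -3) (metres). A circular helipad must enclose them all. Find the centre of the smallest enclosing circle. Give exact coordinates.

(-3, -2.5)

Side lengths²: A_1A_2² = 10, A_1A_3² = 5, A_2A_3² = 17.
Since A_2A_3² = 17 ≥ 10 + 5 = 15, the angle opposite A_2A_3 is not acute, so the smallest enclosing circle has A_2A_3 as diameter.
Centre = midpoint of A_2A_3 = (-3, -2.5), r² = 17/4 = 4.25.
Centre = (-3, -2.5).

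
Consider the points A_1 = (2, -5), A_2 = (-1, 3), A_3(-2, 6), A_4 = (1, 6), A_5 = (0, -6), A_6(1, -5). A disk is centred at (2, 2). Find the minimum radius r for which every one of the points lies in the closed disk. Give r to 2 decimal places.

8.25

The required radius is the distance from (2, 2) to the farthest point.
Squared distances: 49, 10, 32, 17, 68, 50.
Maximum is 68, attained at A_5.
r = √68 ≈ 8.25.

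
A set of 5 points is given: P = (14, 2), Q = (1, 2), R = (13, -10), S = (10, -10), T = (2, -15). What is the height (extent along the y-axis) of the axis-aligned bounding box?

17

max y = 2, min y = -15, so height = 17.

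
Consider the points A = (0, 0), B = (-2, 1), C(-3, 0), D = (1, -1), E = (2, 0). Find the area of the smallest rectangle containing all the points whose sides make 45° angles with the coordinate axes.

In coordinates u = x + y, v = x − y the rectangle is axis-aligned; the map (x,y)→(u,v) scales areas by 2.
u-values: 0, -1, -3, 0, 2; range = 2 − (-3) = 5.
v-values: 0, -3, -3, 2, 2; range = 2 − (-3) = 5.
Area = (5 × 5) / 2 = 12.5.

12.5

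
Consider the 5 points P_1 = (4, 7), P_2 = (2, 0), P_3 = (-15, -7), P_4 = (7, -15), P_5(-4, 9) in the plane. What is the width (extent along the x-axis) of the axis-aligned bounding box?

max x = 7, min x = -15, so width = 22.

22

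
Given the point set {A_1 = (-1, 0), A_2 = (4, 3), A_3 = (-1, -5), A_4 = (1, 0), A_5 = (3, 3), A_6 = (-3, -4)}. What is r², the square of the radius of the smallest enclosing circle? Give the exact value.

A smallest enclosing disk is always determined by at most three of the input points on its boundary.
The farthest pair is A_2–A_6 with squared distance 98. The circle on this segment as diameter has centre (0.5, -0.5) and r² = 98/4 = 24.5.
Check A_1: distance² to centre = 2.5 ≤ 24.5, so it lies inside.
All remaining points lie in this disk, and no smaller disk contains both endpoints, so this is the minimum enclosing circle.

24.5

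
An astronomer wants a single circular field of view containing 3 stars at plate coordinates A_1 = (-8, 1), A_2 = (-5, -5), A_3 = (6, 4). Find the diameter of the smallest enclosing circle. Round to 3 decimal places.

Side lengths²: A_1A_2² = 45, A_1A_3² = 205, A_2A_3² = 202.
Since A_1A_3² = 205 < 202 + 45 = 247, the triangle is acute, so the smallest enclosing circle is the circumcircle.
Circumcentre = (-41/62, 57/62), r² = 103525/1922.
Diameter = 2r = 2√(103525/1922) ≈ 14.678.

14.678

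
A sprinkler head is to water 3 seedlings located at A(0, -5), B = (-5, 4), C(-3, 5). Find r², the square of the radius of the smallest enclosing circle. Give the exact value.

28885/1058

Side lengths²: AB² = 106, AC² = 109, BC² = 5.
Since AC² = 109 < 106 + 5 = 111, the triangle is acute, so the smallest enclosing circle is the circumcircle.
Circumcentre = (-79/46, -3/46), r² = 28885/1058.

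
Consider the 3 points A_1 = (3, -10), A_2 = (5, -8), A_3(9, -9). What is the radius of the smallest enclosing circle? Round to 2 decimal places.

Side lengths²: A_1A_2² = 8, A_1A_3² = 37, A_2A_3² = 17.
Since A_1A_3² = 37 ≥ 17 + 8 = 25, the angle opposite A_1A_3 is not acute, so the smallest enclosing circle has A_1A_3 as diameter.
Centre = midpoint of A_1A_3 = (6, -9.5), r² = 37/4 = 9.25.
r = √(9.25) ≈ 3.04.

3.04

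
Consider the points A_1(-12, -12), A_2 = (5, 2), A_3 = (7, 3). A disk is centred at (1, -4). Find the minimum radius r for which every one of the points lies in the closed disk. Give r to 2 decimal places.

The required radius is the distance from (1, -4) to the farthest point.
Squared distances: 233, 52, 85.
Maximum is 233, attained at A_1.
r = √233 ≈ 15.26.

15.26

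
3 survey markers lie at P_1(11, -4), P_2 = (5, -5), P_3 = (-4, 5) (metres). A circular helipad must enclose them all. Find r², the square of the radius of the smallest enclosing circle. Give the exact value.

Side lengths²: P_1P_2² = 37, P_1P_3² = 306, P_2P_3² = 181.
Since P_1P_3² = 306 ≥ 181 + 37 = 218, the angle opposite P_1P_3 is not acute, so the smallest enclosing circle has P_1P_3 as diameter.
Centre = midpoint of P_1P_3 = (3.5, 0.5), r² = 306/4 = 76.5.

76.5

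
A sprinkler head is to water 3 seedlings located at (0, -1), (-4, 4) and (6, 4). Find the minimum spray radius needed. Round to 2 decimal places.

Call the three points A, B, C in the order given.
Side lengths²: AB² = 41, AC² = 61, BC² = 100.
Since BC² = 100 < 61 + 41 = 102, the triangle is acute, so the smallest enclosing circle is the circumcircle.
Circumcentre = (1, 3.9), r² = 25.01.
r = √(25.01) ≈ 5.00.

5.00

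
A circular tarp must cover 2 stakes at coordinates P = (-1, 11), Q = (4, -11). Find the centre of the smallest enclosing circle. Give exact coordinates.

(1.5, 0)

The smallest circle enclosing two points has them as diameter endpoints.
Centre = midpoint = (1.5, 0); r² = |PQ|²/4 = 509/4 = 127.25.
Centre = (1.5, 0).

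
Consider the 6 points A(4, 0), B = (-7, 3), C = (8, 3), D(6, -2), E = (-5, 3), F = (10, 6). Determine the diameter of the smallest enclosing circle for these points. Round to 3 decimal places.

17.263

A smallest enclosing disk is always determined by at most three of the input points on its boundary.
The farthest pair is B–F with squared distance 298. The circle on this segment as diameter has centre (1.5, 4.5) and r² = 298/4 = 74.5.
Check A: distance² to centre = 26.5 ≤ 74.5, so it lies inside.
All remaining points lie in this disk, and no smaller disk contains both endpoints, so this is the minimum enclosing circle.
Diameter = 2r = 2√(74.5) ≈ 17.263.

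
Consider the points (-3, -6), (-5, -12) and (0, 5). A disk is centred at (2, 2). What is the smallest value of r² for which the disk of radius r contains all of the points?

The required radius is the distance from (2, 2) to the farthest point.
Squared distances: 89, 245, 13.
Maximum is 245, attained at (-5, -12).

245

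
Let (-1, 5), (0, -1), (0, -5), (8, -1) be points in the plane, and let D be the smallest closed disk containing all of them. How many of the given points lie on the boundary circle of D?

3

The minimum enclosing circle is determined by three boundary points: (-1, 5), (0, -5), (8, -1).
Their circumcentre is (33/14, 2/7) with r² = 6565/196.
The farthest remaining point (0, -1) is at distance² 1413/196 ≤ 6565/196.
The points at distance exactly r from the centre are (-1, 5), (0, -5), (8, -1) — 3 points.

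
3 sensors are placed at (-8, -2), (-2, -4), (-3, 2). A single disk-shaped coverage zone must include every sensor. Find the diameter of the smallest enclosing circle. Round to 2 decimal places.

Call the three points A, B, C in the order given.
Side lengths²: AB² = 40, AC² = 41, BC² = 37.
Since AC² = 41 < 40 + 37 = 77, the triangle is acute, so the smallest enclosing circle is the circumcircle.
Circumcentre = (-151/34, -45/34), r² = 7585/578.
Diameter = 2r = 2√(7585/578) ≈ 7.25.

7.25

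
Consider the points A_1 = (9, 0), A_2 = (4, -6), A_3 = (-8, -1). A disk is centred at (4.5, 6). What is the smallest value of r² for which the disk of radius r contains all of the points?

The required radius is the distance from (4.5, 6) to the farthest point.
Squared distances: 56.25, 144.25, 205.25.
Maximum is 205.25, attained at A_3.

205.25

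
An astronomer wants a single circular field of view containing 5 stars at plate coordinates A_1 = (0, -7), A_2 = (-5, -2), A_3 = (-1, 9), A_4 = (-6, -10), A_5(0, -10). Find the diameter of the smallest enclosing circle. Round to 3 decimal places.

19.674

A smallest enclosing disk is always determined by at most three of the input points on its boundary.
The minimum enclosing circle is determined by three boundary points: A_3, A_4, A_5.
Their circumcentre is (-3, -12/19) with r² = 34933/361.
The farthest remaining point A_1 is at distance² 17890/361 ≤ 34933/361.
Diameter = 2r = 2√(34933/361) ≈ 19.674.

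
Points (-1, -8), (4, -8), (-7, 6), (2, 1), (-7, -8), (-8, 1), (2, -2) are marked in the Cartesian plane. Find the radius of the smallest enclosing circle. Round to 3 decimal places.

The farthest pair is (4, -8)–(-7, 6) with squared distance 317. The circle on this segment as diameter has centre (-1.5, -1) and r² = 317/4 = 79.25.
Check (-1, -8): distance² to centre = 49.25 ≤ 79.25, so it lies inside.
All remaining points lie in this disk, and no smaller disk contains both endpoints, so this is the minimum enclosing circle.
r = √(79.25) ≈ 8.902.

8.902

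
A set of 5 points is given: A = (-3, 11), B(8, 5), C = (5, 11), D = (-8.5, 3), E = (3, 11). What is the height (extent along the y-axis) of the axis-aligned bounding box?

max y = 11, min y = 3, so height = 8.

8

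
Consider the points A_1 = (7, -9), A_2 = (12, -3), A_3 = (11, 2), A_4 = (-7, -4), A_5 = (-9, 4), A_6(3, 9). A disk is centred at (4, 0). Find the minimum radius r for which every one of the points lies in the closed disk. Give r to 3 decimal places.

The required radius is the distance from (4, 0) to the farthest point.
Squared distances: 90, 73, 53, 137, 185, 82.
Maximum is 185, attained at A_5.
r = √185 ≈ 13.601.

13.601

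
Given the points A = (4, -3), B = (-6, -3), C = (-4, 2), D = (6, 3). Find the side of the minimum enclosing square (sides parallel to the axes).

12

The bounding box has width 12 and height 6.
An axis-aligned square enclosing the set must have side ≥ max(width, height).
So the minimum side is max(12, 6) = 12.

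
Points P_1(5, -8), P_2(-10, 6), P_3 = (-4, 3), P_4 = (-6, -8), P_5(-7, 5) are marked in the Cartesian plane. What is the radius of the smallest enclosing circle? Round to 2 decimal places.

The farthest pair is P_1–P_2 with squared distance 421. The circle on this segment as diameter has centre (-2.5, -1) and r² = 421/4 = 105.25.
Check P_3: distance² to centre = 18.25 ≤ 105.25, so it lies inside.
All remaining points lie in this disk, and no smaller disk contains both endpoints, so this is the minimum enclosing circle.
r = √(105.25) ≈ 10.26.

10.26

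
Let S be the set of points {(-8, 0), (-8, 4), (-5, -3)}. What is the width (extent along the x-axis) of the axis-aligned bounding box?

max x = -5, min x = -8, so width = 3.

3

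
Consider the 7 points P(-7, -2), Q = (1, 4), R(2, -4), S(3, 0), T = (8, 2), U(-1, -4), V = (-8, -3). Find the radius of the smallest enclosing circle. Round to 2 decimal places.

8.38

The farthest pair is T–V with squared distance 281. The circle on this segment as diameter has centre (0, -0.5) and r² = 281/4 = 70.25.
Check P: distance² to centre = 51.25 ≤ 70.25, so it lies inside.
All remaining points lie in this disk, and no smaller disk contains both endpoints, so this is the minimum enclosing circle.
r = √(70.25) ≈ 8.38.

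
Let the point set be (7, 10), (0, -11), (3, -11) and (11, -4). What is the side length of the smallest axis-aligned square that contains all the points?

The bounding box has width 11 and height 21.
An axis-aligned square enclosing the set must have side ≥ max(width, height).
So the minimum side is max(11, 21) = 21.

21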